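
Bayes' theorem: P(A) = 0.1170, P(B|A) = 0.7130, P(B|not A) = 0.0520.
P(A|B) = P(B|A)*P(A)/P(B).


P(B) = P(B|A)*P(A) + P(B|A')*P(A')
= 0.7130*0.1170 + 0.0520*0.8830
= 0.083421 + 0.045916 = 0.129337
P(A|B) = 0.083421/0.129337 = 0.6450

P(A|B) = 0.6450


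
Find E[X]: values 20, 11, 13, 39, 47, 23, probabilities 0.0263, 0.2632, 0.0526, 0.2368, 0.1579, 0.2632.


E[X] = 20*0.0263 + 11*0.2632 + 13*0.0526 + 39*0.2368 + 47*0.1579 + 23*0.2632
= 0.5260 + 2.8952 + 0.6838 + 9.2352 + 7.4213 + 6.0536
= 26.8151

E[X] = 26.8151


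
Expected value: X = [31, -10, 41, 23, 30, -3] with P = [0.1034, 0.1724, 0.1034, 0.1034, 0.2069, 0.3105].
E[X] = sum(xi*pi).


E[X] = 31*0.1034 - 10*0.1724 + 41*0.1034 + 23*0.1034 + 30*0.2069 - 3*0.3105
= 3.2054 - 1.7240 + 4.2394 + 2.3782 + 6.2070 - 0.9315
= 13.3745

E[X] = 13.3745


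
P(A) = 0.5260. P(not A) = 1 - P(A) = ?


P(not A) = 1 - 0.5260 = 0.4740

P(not A) = 0.4740


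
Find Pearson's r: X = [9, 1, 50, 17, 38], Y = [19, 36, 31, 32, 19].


Mean X = 23.0000, Mean Y = 27.4000
SD X = 18.275667, SD Y = 7.059745
Cov = -25.600000
r = -25.600000/(18.275667*7.059745) = -0.1984

r = -0.1984


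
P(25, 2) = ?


P(25,2) = 25!/23!
= 15511210043330985984000000/25852016738884976640000
= 600

P(25,2) = 600


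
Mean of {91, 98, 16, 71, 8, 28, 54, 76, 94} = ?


Sum = 91 + 98 + 16 + 71 + 8 + 28 + 54 + 76 + 94 = 536
n = 9
Mean = 536/9 = 59.5556

Mean = 59.5556


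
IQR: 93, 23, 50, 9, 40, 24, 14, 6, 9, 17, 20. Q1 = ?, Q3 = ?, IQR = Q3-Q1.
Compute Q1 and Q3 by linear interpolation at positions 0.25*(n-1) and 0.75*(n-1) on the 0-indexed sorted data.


Sorted: 6, 9, 9, 14, 17, 20, 23, 24, 40, 50, 93
Q1 (25th %ile) = 11.5000
Q3 (75th %ile) = 32.0000
IQR = 32.0000 - 11.5000 = 20.5000

IQR = 20.5000


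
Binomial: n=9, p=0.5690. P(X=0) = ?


C(9,0) = 1
p^0 = 1.000000
(1-p)^9 = 0.000513
P = 1 * 1.000000 * 0.000513 = 0.0005

P(X=0) = 0.0005


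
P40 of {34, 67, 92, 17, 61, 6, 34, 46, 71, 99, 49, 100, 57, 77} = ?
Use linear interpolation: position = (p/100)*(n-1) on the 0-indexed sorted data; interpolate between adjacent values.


Sorted: 6, 17, 34, 34, 46, 49, 57, 61, 67, 71, 77, 92, 99, 100
n = 14
Index = 40/100 * 13 = 5.2000
Lower = data[5] = 49, Upper = data[6] = 57
P40 = 49 + 0.2000*(8) = 50.6000

P40 = 50.6000


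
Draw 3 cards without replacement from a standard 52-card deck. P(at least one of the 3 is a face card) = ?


P(at least one) = 1 - P(none)
P(none) = (40/52) × (39/51) × (38/50) = 0.447059
P(at least one) = 1 - 0.447059 = 0.5529

P = 0.5529


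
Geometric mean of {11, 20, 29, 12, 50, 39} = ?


Product = 11 × 20 × 29 × 12 × 50 × 39 = 149292000
GM = 149292000^(1/6) = 23.0324

GM = 23.0324


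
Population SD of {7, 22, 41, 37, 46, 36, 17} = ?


Mean = 29.4286
Variance = 174.5306
SD = sqrt(174.5306) = 13.2110

SD = 13.2110


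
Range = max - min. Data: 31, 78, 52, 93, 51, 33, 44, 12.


Max = 93, Min = 12
Range = 93 - 12 = 81

Range = 81


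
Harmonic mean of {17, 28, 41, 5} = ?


Sum of reciprocals = 1/17 + 1/28 + 1/41 + 1/5 = 0.318928
HM = 4/0.318928 = 12.5420

HM = 12.5420


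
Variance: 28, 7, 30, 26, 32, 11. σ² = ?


Mean = 22.3333
Squared deviations: 32.1111, 235.1111, 58.7778, 13.4444, 93.4444, 128.4444
Sum = 561.3333
Variance = 561.3333/6 = 93.5556

Variance = 93.5556


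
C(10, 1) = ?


C(10,1) = 10!/(1! × 9!)
= 3628800/(1 × 362880)
= 10

C(10,1) = 10


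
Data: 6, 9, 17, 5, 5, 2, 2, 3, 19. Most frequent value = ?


Frequencies: 2:2, 3:1, 5:2, 6:1, 9:1, 17:1, 19:1
Max frequency = 2
Mode = 2, 5

Mode = 2, 5


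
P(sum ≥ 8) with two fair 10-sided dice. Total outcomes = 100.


Total outcomes = 10×10 = 100
Favorable (sum ≥ 8): 79
P = 79/100 = 0.7900

P = 0.7900


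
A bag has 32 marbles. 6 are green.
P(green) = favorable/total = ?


P = 6/32 = 0.1875

P = 0.1875


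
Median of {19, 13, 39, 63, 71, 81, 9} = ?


Sorted: 9, 13, 19, 39, 63, 71, 81
n = 7 (odd)
Middle value = 39

Median = 39


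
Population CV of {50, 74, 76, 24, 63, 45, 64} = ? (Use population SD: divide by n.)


Mean = 56.5714
SD = 16.9694
CV = (16.9694/56.5714)*100 = 29.9963%

CV = 29.9963%


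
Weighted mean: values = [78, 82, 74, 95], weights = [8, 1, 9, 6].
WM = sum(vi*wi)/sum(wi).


Numerator = 78*8 + 82*1 + 74*9 + 95*6 = 1942
Denominator = 8 + 1 + 9 + 6 = 24
WM = 1942/24 = 80.9167

WM = 80.9167


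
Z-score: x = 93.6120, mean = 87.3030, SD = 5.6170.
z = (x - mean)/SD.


z = (93.6120 - 87.3030)/5.6170
= 6.3090/5.6170
= 1.1232

z = 1.1232


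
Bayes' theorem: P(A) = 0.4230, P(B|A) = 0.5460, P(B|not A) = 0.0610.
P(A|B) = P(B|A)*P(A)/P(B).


P(B) = P(B|A)*P(A) + P(B|A')*P(A')
= 0.5460*0.4230 + 0.0610*0.5770
= 0.230958 + 0.035197 = 0.266155
P(A|B) = 0.230958/0.266155 = 0.8678

P(A|B) = 0.8678


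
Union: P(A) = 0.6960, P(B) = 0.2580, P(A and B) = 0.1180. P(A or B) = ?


P(A∪B) = 0.6960 + 0.2580 - 0.1180
= 0.9540 - 0.1180
= 0.8360

P(A∪B) = 0.8360


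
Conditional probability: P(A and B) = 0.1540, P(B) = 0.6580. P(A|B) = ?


P(A|B) = 0.1540/0.6580 = 0.2340

P(A|B) = 0.2340


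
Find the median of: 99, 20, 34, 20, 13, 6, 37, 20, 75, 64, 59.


Sorted: 6, 13, 20, 20, 20, 34, 37, 59, 64, 75, 99
n = 11 (odd)
Middle value = 34

Median = 34


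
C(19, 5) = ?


C(19,5) = 19!/(5! × 14!)
= 121645100408832000/(120 × 87178291200)
= 11628

C(19,5) = 11628


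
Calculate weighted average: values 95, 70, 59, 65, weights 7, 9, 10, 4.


Numerator = 95*7 + 70*9 + 59*10 + 65*4 = 2145
Denominator = 7 + 9 + 10 + 4 = 30
WM = 2145/30 = 71.5000

WM = 71.5000


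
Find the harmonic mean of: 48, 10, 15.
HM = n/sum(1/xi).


Sum of reciprocals = 1/48 + 1/10 + 1/15 = 0.187500
HM = 3/0.187500 = 16.0000

HM = 16.0000


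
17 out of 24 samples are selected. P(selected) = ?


P = 17/24 = 0.7083

P = 0.7083


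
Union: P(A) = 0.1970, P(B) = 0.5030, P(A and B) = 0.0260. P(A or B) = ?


P(A∪B) = 0.1970 + 0.5030 - 0.0260
= 0.7000 - 0.0260
= 0.6740

P(A∪B) = 0.6740


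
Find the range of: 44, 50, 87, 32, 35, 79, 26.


Max = 87, Min = 26
Range = 87 - 26 = 61

Range = 61


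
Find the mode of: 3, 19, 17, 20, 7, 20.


Frequencies: 3:1, 7:1, 17:1, 19:1, 20:2
Max frequency = 2
Mode = 20

Mode = 20


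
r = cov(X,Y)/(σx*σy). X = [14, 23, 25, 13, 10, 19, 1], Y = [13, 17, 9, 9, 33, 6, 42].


Mean X = 15.0000, Mean Y = 18.4286
SD X = 7.615773, SD Y = 12.715088
Cov = -76.285714
r = -76.285714/(7.615773*12.715088) = -0.7878

r = -0.7878


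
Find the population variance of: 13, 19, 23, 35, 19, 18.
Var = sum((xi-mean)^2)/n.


Mean = 21.1667
Squared deviations: 66.6944, 4.6944, 3.3611, 191.3611, 4.6944, 10.0278
Sum = 280.8333
Variance = 280.8333/6 = 46.8056

Variance = 46.8056


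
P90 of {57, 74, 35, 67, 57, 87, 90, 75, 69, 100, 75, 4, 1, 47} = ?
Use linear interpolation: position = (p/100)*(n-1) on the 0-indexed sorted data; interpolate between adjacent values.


Sorted: 1, 4, 35, 47, 57, 57, 67, 69, 74, 75, 75, 87, 90, 100
n = 14
Index = 90/100 * 13 = 11.7000
Lower = data[11] = 87, Upper = data[12] = 90
P90 = 87 + 0.7000*(3) = 89.1000

P90 = 89.1000


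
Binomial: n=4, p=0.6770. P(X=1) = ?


C(4,1) = 4
p^1 = 0.677000
(1-p)^3 = 0.033698
P = 4 * 0.677000 * 0.033698 = 0.0913

P(X=1) = 0.0913


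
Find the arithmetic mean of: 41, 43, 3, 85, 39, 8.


Sum = 41 + 43 + 3 + 85 + 39 + 8 = 219
n = 6
Mean = 219/6 = 36.5000

Mean = 36.5000


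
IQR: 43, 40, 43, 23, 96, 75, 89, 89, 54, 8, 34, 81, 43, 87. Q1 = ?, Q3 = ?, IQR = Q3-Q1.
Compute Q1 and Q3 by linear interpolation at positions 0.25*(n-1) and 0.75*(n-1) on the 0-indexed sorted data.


Sorted: 8, 23, 34, 40, 43, 43, 43, 54, 75, 81, 87, 89, 89, 96
Q1 (25th %ile) = 40.7500
Q3 (75th %ile) = 85.5000
IQR = 85.5000 - 40.7500 = 44.7500

IQR = 44.7500


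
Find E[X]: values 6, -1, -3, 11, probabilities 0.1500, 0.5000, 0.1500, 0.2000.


E[X] = 6*0.1500 - 1*0.5000 - 3*0.1500 + 11*0.2000
= 0.9000 - 0.5000 - 0.4500 + 2.2000
= 2.1500

E[X] = 2.1500


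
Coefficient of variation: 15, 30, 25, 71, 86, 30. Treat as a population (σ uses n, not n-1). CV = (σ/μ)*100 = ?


Mean = 42.8333
SD = 26.0731
CV = (26.0731/42.8333)*100 = 60.8710%

CV = 60.8710%


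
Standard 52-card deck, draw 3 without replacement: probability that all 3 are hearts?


P(all hearts) = (13/52) × (12/51) × (11/50)
= 0.0129

P = 0.0129


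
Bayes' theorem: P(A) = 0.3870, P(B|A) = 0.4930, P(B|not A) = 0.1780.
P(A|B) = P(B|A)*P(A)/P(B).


P(B) = P(B|A)*P(A) + P(B|A')*P(A')
= 0.4930*0.3870 + 0.1780*0.6130
= 0.190791 + 0.109114 = 0.299905
P(A|B) = 0.190791/0.299905 = 0.6362

P(A|B) = 0.6362


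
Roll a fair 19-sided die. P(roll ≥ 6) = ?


Favorable outcomes (roll ≥ 6): 14
Total outcomes = 19
P = 14/19 = 0.7368

P = 0.7368


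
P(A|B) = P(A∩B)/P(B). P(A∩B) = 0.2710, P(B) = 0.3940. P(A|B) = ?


P(A|B) = 0.2710/0.3940 = 0.6878

P(A|B) = 0.6878


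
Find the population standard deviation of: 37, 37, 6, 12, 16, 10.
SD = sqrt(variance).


Mean = 19.6667
Variance = 158.8889
SD = sqrt(158.8889) = 12.6051

SD = 12.6051


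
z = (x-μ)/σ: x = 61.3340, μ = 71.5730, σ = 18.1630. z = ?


z = (61.3340 - 71.5730)/18.1630
= -10.2390/18.1630
= -0.5637

z = -0.5637


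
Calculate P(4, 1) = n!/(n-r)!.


P(4,1) = 4!/3!
= 24/6
= 4

P(4,1) = 4


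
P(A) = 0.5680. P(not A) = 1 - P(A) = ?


P(not A) = 1 - 0.5680 = 0.4320

P(not A) = 0.4320


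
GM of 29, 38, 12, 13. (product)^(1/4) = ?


Product = 29 × 38 × 12 × 13 = 171912
GM = 171912^(1/4) = 20.3623

GM = 20.3623


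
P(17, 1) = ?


P(17,1) = 17!/16!
= 355687428096000/20922789888000
= 17

P(17,1) = 17


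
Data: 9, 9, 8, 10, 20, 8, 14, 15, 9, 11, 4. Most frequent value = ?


Frequencies: 4:1, 8:2, 9:3, 10:1, 11:1, 14:1, 15:1, 20:1
Max frequency = 3
Mode = 9

Mode = 9


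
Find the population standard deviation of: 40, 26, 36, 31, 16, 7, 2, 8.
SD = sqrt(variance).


Mean = 20.7500
Variance = 182.6875
SD = sqrt(182.6875) = 13.5162

SD = 13.5162


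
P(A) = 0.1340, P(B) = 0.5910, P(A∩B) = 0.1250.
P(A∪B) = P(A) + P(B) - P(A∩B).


P(A∪B) = 0.1340 + 0.5910 - 0.1250
= 0.7250 - 0.1250
= 0.6000

P(A∪B) = 0.6000


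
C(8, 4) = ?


C(8,4) = 8!/(4! × 4!)
= 40320/(24 × 24)
= 70

C(8,4) = 70


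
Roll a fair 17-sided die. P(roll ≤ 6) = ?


Favorable outcomes (roll ≤ 6): 6
Total outcomes = 17
P = 6/17 = 0.3529

P = 0.3529


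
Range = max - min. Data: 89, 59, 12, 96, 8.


Max = 96, Min = 8
Range = 96 - 8 = 88

Range = 88


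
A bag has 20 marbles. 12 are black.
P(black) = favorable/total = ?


P = 12/20 = 0.6000

P = 0.6000


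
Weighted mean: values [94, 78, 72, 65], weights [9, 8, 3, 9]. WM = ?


Numerator = 94*9 + 78*8 + 72*3 + 65*9 = 2271
Denominator = 9 + 8 + 3 + 9 = 29
WM = 2271/29 = 78.3103

WM = 78.3103


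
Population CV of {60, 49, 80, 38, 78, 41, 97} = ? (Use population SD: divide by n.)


Mean = 63.2857
SD = 20.6447
CV = (20.6447/63.2857)*100 = 32.6214%

CV = 32.6214%


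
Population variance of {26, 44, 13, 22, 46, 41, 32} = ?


Mean = 32.0000
Squared deviations: 36.0000, 144.0000, 361.0000, 100.0000, 196.0000, 81.0000, 0
Sum = 918.0000
Variance = 918.0000/7 = 131.1429

Variance = 131.1429


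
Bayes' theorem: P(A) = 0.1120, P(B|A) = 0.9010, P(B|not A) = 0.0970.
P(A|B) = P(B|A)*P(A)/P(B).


P(B) = P(B|A)*P(A) + P(B|A')*P(A')
= 0.9010*0.1120 + 0.0970*0.8880
= 0.100912 + 0.086136 = 0.187048
P(A|B) = 0.100912/0.187048 = 0.5395

P(A|B) = 0.5395


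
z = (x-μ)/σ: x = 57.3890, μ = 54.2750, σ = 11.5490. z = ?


z = (57.3890 - 54.2750)/11.5490
= 3.1140/11.5490
= 0.2696

z = 0.2696


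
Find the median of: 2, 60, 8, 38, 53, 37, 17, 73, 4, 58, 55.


Sorted: 2, 4, 8, 17, 37, 38, 53, 55, 58, 60, 73
n = 11 (odd)
Middle value = 38

Median = 38


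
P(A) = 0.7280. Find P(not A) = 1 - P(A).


P(not A) = 1 - 0.7280 = 0.2720

P(not A) = 0.2720


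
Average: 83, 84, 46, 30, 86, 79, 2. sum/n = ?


Sum = 83 + 84 + 46 + 30 + 86 + 79 + 2 = 410
n = 7
Mean = 410/7 = 58.5714

Mean = 58.5714


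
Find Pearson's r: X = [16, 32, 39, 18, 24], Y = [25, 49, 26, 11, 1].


Mean X = 25.8000, Mean Y = 22.4000
SD X = 8.634813, SD Y = 16.218508
Cov = 62.880000
r = 62.880000/(8.634813*16.218508) = 0.4490

r = 0.4490


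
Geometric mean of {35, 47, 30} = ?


Product = 35 × 47 × 30 = 49350
GM = 49350^(1/3) = 36.6800

GM = 36.6800


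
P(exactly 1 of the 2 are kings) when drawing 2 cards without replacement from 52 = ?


Hypergeometric: P(X=1) = C(4,1)·C(48,1) / C(52,2)
= 4 × 48 / 1326
= 192/1326 = 0.1448

P = 0.1448


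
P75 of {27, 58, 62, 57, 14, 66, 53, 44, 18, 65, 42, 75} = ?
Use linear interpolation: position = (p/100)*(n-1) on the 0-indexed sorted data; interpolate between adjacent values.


Sorted: 14, 18, 27, 42, 44, 53, 57, 58, 62, 65, 66, 75
n = 12
Index = 75/100 * 11 = 8.2500
Lower = data[8] = 62, Upper = data[9] = 65
P75 = 62 + 0.2500*(3) = 62.7500

P75 = 62.7500


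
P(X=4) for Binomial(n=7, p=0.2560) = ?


C(7,4) = 35
p^4 = 0.004295
(1-p)^3 = 0.411831
P = 35 * 0.004295 * 0.411831 = 0.0619

P(X=4) = 0.0619


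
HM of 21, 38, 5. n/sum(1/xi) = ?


Sum of reciprocals = 1/21 + 1/38 + 1/5 = 0.273935
HM = 3/0.273935 = 10.9515

HM = 10.9515


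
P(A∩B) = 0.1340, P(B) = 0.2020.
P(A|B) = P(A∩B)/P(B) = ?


P(A|B) = 0.1340/0.2020 = 0.6634

P(A|B) = 0.6634


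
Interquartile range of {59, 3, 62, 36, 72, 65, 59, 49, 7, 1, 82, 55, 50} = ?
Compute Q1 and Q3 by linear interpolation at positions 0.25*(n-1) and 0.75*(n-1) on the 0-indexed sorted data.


Sorted: 1, 3, 7, 36, 49, 50, 55, 59, 59, 62, 65, 72, 82
Q1 (25th %ile) = 36.0000
Q3 (75th %ile) = 62.0000
IQR = 62.0000 - 36.0000 = 26.0000

IQR = 26.0000


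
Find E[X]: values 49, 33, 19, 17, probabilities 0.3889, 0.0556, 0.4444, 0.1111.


E[X] = 49*0.3889 + 33*0.0556 + 19*0.4444 + 17*0.1111
= 19.0561 + 1.8348 + 8.4436 + 1.8887
= 31.2232

E[X] = 31.2232


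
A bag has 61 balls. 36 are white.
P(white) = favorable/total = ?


P = 36/61 = 0.5902

P = 0.5902


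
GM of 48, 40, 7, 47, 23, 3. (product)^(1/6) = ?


Product = 48 × 40 × 7 × 47 × 23 × 3 = 43585920
GM = 43585920^(1/6) = 18.7596

GM = 18.7596


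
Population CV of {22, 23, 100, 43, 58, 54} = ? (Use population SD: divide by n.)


Mean = 50.0000
SD = 26.2742
CV = (26.2742/50.0000)*100 = 52.5484%

CV = 52.5484%


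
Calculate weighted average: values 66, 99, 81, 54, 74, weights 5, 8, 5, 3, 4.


Numerator = 66*5 + 99*8 + 81*5 + 54*3 + 74*4 = 1985
Denominator = 5 + 8 + 5 + 3 + 4 = 25
WM = 1985/25 = 79.4000

WM = 79.4000


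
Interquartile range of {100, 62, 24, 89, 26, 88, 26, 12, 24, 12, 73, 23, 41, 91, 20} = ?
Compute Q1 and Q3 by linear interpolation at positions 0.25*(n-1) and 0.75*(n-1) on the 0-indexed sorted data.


Sorted: 12, 12, 20, 23, 24, 24, 26, 26, 41, 62, 73, 88, 89, 91, 100
Q1 (25th %ile) = 23.5000
Q3 (75th %ile) = 80.5000
IQR = 80.5000 - 23.5000 = 57.0000

IQR = 57.0000


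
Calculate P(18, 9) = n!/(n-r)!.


P(18,9) = 18!/9!
= 6402373705728000/362880
= 17643225600

P(18,9) = 17643225600


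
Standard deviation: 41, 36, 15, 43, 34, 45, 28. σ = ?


Mean = 34.5714
Variance = 92.8163
SD = sqrt(92.8163) = 9.6341

SD = 9.6341


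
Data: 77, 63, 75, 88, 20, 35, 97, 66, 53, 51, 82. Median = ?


Sorted: 20, 35, 51, 53, 63, 66, 75, 77, 82, 88, 97
n = 11 (odd)
Middle value = 66

Median = 66


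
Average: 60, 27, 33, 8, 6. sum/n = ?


Sum = 60 + 27 + 33 + 8 + 6 = 134
n = 5
Mean = 134/5 = 26.8000

Mean = 26.8000


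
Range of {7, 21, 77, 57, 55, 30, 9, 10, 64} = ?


Max = 77, Min = 7
Range = 77 - 7 = 70

Range = 70


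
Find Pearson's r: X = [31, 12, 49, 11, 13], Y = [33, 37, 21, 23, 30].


Mean X = 23.2000, Mean Y = 28.8000
SD X = 14.864723, SD Y = 6.013319
Cov = -40.360000
r = -40.360000/(14.864723*6.013319) = -0.4515

r = -0.4515


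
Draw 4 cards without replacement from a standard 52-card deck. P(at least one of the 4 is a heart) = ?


P(at least one) = 1 - P(none)
P(none) = (39/52) × (38/51) × (37/50) × (36/49) = 0.303818
P(at least one) = 1 - 0.303818 = 0.6962

P = 0.6962


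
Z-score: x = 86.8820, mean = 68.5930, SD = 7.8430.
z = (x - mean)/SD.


z = (86.8820 - 68.5930)/7.8430
= 18.2890/7.8430
= 2.3319

z = 2.3319


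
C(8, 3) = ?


C(8,3) = 8!/(3! × 5!)
= 40320/(6 × 120)
= 56

C(8,3) = 56


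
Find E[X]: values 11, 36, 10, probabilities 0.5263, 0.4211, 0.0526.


E[X] = 11*0.5263 + 36*0.4211 + 10*0.0526
= 5.7893 + 15.1596 + 0.5260
= 21.4749

E[X] = 21.4749


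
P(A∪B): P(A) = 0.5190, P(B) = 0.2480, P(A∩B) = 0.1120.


P(A∪B) = 0.5190 + 0.2480 - 0.1120
= 0.7670 - 0.1120
= 0.6550

P(A∪B) = 0.6550


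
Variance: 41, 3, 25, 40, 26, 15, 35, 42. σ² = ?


Mean = 28.3750
Squared deviations: 159.3906, 643.8906, 11.3906, 135.1406, 5.6406, 178.8906, 43.8906, 185.6406
Sum = 1363.8750
Variance = 1363.8750/8 = 170.4844

Variance = 170.4844


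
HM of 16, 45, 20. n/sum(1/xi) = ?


Sum of reciprocals = 1/16 + 1/45 + 1/20 = 0.134722
HM = 3/0.134722 = 22.2680

HM = 22.2680


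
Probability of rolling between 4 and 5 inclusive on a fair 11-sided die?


Favorable outcomes (4 ≤ roll ≤ 5): 2
Total outcomes = 11
P = 2/11 = 0.1818

P = 0.1818


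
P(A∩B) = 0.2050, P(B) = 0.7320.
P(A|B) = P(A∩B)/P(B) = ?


P(A|B) = 0.2050/0.7320 = 0.2801

P(A|B) = 0.2801


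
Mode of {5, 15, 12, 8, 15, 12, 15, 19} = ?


Frequencies: 5:1, 8:1, 12:2, 15:3, 19:1
Max frequency = 3
Mode = 15

Mode = 15


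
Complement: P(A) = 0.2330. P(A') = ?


P(not A) = 1 - 0.2330 = 0.7670

P(not A) = 0.7670


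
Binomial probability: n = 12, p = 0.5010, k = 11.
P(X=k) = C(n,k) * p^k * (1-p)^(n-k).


C(12,11) = 12
p^11 = 0.000499
(1-p)^1 = 0.499000
P = 12 * 0.000499 * 0.499000 = 0.0030

P(X=11) = 0.0030


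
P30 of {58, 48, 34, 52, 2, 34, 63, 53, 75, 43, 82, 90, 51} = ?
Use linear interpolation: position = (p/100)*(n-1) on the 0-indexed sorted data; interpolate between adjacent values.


Sorted: 2, 34, 34, 43, 48, 51, 52, 53, 58, 63, 75, 82, 90
n = 13
Index = 30/100 * 12 = 3.6000
Lower = data[3] = 43, Upper = data[4] = 48
P30 = 43 + 0.6000*(5) = 46.0000

P30 = 46.0000


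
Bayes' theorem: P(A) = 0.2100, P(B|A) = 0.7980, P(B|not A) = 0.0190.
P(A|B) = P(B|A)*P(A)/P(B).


P(B) = P(B|A)*P(A) + P(B|A')*P(A')
= 0.7980*0.2100 + 0.0190*0.7900
= 0.167580 + 0.015010 = 0.182590
P(A|B) = 0.167580/0.182590 = 0.9178

P(A|B) = 0.9178


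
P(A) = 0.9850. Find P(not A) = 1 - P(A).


P(not A) = 1 - 0.9850 = 0.0150

P(not A) = 0.0150


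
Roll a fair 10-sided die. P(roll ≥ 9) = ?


Favorable outcomes (roll ≥ 9): 2
Total outcomes = 10
P = 2/10 = 0.2000

P = 0.2000


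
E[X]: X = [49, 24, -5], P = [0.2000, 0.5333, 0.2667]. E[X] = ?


E[X] = 49*0.2000 + 24*0.5333 - 5*0.2667
= 9.8000 + 12.7992 - 1.3335
= 21.2657

E[X] = 21.2657


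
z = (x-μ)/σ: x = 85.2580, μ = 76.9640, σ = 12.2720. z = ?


z = (85.2580 - 76.9640)/12.2720
= 8.2940/12.2720
= 0.6758

z = 0.6758


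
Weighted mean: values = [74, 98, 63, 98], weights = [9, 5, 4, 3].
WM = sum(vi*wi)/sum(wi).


Numerator = 74*9 + 98*5 + 63*4 + 98*3 = 1702
Denominator = 9 + 5 + 4 + 3 = 21
WM = 1702/21 = 81.0476

WM = 81.0476


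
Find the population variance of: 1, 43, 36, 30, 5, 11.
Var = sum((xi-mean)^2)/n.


Mean = 21.0000
Squared deviations: 400.0000, 484.0000, 225.0000, 81.0000, 256.0000, 100.0000
Sum = 1546.0000
Variance = 1546.0000/6 = 257.6667

Variance = 257.6667


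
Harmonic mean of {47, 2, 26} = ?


Sum of reciprocals = 1/47 + 1/2 + 1/26 = 0.559738
HM = 3/0.559738 = 5.3596

HM = 5.3596


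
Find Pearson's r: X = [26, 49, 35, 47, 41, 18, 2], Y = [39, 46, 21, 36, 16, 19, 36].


Mean X = 31.1429, Mean Y = 30.4286
SD X = 15.724672, SD Y = 10.728562
Cov = 18.795918
r = 18.795918/(15.724672*10.728562) = 0.1114

r = 0.1114


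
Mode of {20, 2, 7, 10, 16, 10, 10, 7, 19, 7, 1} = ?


Frequencies: 1:1, 2:1, 7:3, 10:3, 16:1, 19:1, 20:1
Max frequency = 3
Mode = 7, 10

Mode = 7, 10


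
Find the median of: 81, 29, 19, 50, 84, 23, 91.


Sorted: 19, 23, 29, 50, 81, 84, 91
n = 7 (odd)
Middle value = 50

Median = 50


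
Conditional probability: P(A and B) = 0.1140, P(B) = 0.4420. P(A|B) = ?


P(A|B) = 0.1140/0.4420 = 0.2579

P(A|B) = 0.2579


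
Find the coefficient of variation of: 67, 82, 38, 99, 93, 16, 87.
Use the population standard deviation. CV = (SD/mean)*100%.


Mean = 68.8571
SD = 28.6428
CV = (28.6428/68.8571)*100 = 41.5974%

CV = 41.5974%


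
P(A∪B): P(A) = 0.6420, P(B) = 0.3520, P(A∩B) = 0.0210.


P(A∪B) = 0.6420 + 0.3520 - 0.0210
= 0.9940 - 0.0210
= 0.9730

P(A∪B) = 0.9730


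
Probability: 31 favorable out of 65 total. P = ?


P = 31/65 = 0.4769

P = 0.4769


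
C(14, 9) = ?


C(14,9) = 14!/(9! × 5!)
= 87178291200/(362880 × 120)
= 2002

C(14,9) = 2002


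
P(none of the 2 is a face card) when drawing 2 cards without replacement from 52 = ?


P(no face cards) = (40/52) × (39/51)
= 0.5882

P = 0.5882


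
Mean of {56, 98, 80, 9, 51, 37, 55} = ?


Sum = 56 + 98 + 80 + 9 + 51 + 37 + 55 = 386
n = 7
Mean = 386/7 = 55.1429

Mean = 55.1429


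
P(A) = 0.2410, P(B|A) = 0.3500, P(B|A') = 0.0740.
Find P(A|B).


P(B) = P(B|A)*P(A) + P(B|A')*P(A')
= 0.3500*0.2410 + 0.0740*0.7590
= 0.084350 + 0.056166 = 0.140516
P(A|B) = 0.084350/0.140516 = 0.6003

P(A|B) = 0.6003


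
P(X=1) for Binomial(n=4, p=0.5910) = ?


C(4,1) = 4
p^1 = 0.591000
(1-p)^3 = 0.068418
P = 4 * 0.591000 * 0.068418 = 0.1617

P(X=1) = 0.1617


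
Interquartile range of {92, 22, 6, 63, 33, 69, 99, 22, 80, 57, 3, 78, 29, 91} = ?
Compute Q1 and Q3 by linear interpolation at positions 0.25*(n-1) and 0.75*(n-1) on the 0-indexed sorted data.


Sorted: 3, 6, 22, 22, 29, 33, 57, 63, 69, 78, 80, 91, 92, 99
Q1 (25th %ile) = 23.7500
Q3 (75th %ile) = 79.5000
IQR = 79.5000 - 23.7500 = 55.7500

IQR = 55.7500


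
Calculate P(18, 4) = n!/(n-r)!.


P(18,4) = 18!/14!
= 6402373705728000/87178291200
= 73440

P(18,4) = 73440


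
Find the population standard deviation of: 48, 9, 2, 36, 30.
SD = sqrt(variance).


Mean = 25.0000
Variance = 292.0000
SD = sqrt(292.0000) = 17.0880

SD = 17.0880


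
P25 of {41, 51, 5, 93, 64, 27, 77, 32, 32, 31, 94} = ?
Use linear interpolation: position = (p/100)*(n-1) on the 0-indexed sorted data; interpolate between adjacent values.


Sorted: 5, 27, 31, 32, 32, 41, 51, 64, 77, 93, 94
n = 11
Index = 25/100 * 10 = 2.5000
Lower = data[2] = 31, Upper = data[3] = 32
P25 = 31 + 0.5000*(1) = 31.5000

P25 = 31.5000


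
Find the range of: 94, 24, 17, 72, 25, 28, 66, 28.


Max = 94, Min = 17
Range = 94 - 17 = 77

Range = 77


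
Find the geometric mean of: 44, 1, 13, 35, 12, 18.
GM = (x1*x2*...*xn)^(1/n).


Product = 44 × 1 × 13 × 35 × 12 × 18 = 4324320
GM = 4324320^(1/6) = 12.7640

GM = 12.7640


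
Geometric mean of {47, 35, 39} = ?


Product = 47 × 35 × 39 = 64155
GM = 64155^(1/3) = 40.0323

GM = 40.0323


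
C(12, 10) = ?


C(12,10) = 12!/(10! × 2!)
= 479001600/(3628800 × 2)
= 66

C(12,10) = 66


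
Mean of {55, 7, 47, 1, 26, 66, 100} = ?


Sum = 55 + 7 + 47 + 1 + 26 + 66 + 100 = 302
n = 7
Mean = 302/7 = 43.1429

Mean = 43.1429


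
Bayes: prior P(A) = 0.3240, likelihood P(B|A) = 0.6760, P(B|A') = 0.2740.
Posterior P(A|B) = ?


P(B) = P(B|A)*P(A) + P(B|A')*P(A')
= 0.6760*0.3240 + 0.2740*0.6760
= 0.219024 + 0.185224 = 0.404248
P(A|B) = 0.219024/0.404248 = 0.5418

P(A|B) = 0.5418


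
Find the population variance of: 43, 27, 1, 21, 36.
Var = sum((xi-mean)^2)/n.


Mean = 25.6000
Squared deviations: 302.7600, 1.9600, 605.1600, 21.1600, 108.1600
Sum = 1039.2000
Variance = 1039.2000/5 = 207.8400

Variance = 207.8400


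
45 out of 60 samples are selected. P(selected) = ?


P = 45/60 = 0.7500

P = 0.7500


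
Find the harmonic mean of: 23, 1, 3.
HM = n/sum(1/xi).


Sum of reciprocals = 1/23 + 1/1 + 1/3 = 1.376812
HM = 3/1.376812 = 2.1789

HM = 2.1789


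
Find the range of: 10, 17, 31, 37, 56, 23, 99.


Max = 99, Min = 10
Range = 99 - 10 = 89

Range = 89


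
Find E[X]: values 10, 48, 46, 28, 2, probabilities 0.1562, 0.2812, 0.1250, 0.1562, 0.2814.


E[X] = 10*0.1562 + 48*0.2812 + 46*0.1250 + 28*0.1562 + 2*0.2814
= 1.5620 + 13.4976 + 5.7500 + 4.3736 + 0.5628
= 25.7460

E[X] = 25.7460


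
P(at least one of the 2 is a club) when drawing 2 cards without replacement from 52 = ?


P(at least one) = 1 - P(none)
P(none) = (39/52) × (38/51) = 0.558824
P(at least one) = 1 - 0.558824 = 0.4412

P = 0.4412


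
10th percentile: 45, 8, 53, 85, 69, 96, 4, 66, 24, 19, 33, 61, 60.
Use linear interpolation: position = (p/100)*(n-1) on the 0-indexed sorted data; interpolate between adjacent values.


Sorted: 4, 8, 19, 24, 33, 45, 53, 60, 61, 66, 69, 85, 96
n = 13
Index = 10/100 * 12 = 1.2000
Lower = data[1] = 8, Upper = data[2] = 19
P10 = 8 + 0.2000*(11) = 10.2000

P10 = 10.2000


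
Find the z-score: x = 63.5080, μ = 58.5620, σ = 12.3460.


z = (63.5080 - 58.5620)/12.3460
= 4.9460/12.3460
= 0.4006

z = 0.4006


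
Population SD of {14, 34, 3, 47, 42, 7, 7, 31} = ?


Mean = 23.1250
Variance = 264.3594
SD = sqrt(264.3594) = 16.2591

SD = 16.2591


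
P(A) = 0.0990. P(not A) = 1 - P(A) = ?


P(not A) = 1 - 0.0990 = 0.9010

P(not A) = 0.9010


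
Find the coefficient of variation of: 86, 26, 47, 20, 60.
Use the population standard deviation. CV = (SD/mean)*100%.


Mean = 47.8000
SD = 23.9031
CV = (23.9031/47.8000)*100 = 50.0066%

CV = 50.0066%


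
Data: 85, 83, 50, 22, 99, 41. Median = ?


Sorted: 22, 41, 50, 83, 85, 99
n = 6 (even)
Middle values: 50 and 83
Median = (50+83)/2 = 66.5000

Median = 66.5000


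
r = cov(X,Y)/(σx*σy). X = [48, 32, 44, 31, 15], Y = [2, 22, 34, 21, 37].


Mean X = 34.0000, Mean Y = 23.2000
SD X = 11.575837, SD Y = 12.351518
Cov = -88.400000
r = -88.400000/(11.575837*12.351518) = -0.6183

r = -0.6183


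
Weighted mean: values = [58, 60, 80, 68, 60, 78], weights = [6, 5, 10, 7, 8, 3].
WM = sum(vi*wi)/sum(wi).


Numerator = 58*6 + 60*5 + 80*10 + 68*7 + 60*8 + 78*3 = 2638
Denominator = 6 + 5 + 10 + 7 + 8 + 3 = 39
WM = 2638/39 = 67.6410

WM = 67.6410


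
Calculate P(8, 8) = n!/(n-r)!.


P(8,8) = 8!/0!
= 40320/1
= 40320

P(8,8) = 40320


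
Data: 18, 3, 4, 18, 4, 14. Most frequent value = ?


Frequencies: 3:1, 4:2, 14:1, 18:2
Max frequency = 2
Mode = 4, 18

Mode = 4, 18


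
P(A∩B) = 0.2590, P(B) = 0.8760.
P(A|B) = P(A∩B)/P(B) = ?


P(A|B) = 0.2590/0.8760 = 0.2957

P(A|B) = 0.2957


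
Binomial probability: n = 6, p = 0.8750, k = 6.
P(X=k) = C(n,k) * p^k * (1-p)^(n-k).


C(6,6) = 1
p^6 = 0.448795
(1-p)^0 = 1.000000
P = 1 * 0.448795 * 1.000000 = 0.4488

P(X=6) = 0.4488


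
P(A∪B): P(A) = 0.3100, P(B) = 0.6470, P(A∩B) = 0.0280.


P(A∪B) = 0.3100 + 0.6470 - 0.0280
= 0.9570 - 0.0280
= 0.9290

P(A∪B) = 0.9290


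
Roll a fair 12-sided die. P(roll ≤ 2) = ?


Favorable outcomes (roll ≤ 2): 2
Total outcomes = 12
P = 2/12 = 0.1667

P = 0.1667


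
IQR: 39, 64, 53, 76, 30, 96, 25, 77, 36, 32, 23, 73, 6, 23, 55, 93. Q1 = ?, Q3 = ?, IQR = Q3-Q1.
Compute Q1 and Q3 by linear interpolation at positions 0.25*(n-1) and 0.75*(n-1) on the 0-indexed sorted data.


Sorted: 6, 23, 23, 25, 30, 32, 36, 39, 53, 55, 64, 73, 76, 77, 93, 96
Q1 (25th %ile) = 28.7500
Q3 (75th %ile) = 73.7500
IQR = 73.7500 - 28.7500 = 45.0000

IQR = 45.0000


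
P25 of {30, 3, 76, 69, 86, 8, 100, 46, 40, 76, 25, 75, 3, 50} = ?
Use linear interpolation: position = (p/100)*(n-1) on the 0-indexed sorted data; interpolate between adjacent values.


Sorted: 3, 3, 8, 25, 30, 40, 46, 50, 69, 75, 76, 76, 86, 100
n = 14
Index = 25/100 * 13 = 3.2500
Lower = data[3] = 25, Upper = data[4] = 30
P25 = 25 + 0.2500*(5) = 26.2500

P25 = 26.2500


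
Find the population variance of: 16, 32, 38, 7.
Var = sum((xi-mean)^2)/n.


Mean = 23.2500
Squared deviations: 52.5625, 76.5625, 217.5625, 264.0625
Sum = 610.7500
Variance = 610.7500/4 = 152.6875

Variance = 152.6875


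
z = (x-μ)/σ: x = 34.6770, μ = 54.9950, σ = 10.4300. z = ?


z = (34.6770 - 54.9950)/10.4300
= -20.3180/10.4300
= -1.9480

z = -1.9480


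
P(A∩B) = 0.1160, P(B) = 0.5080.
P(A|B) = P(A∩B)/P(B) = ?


P(A|B) = 0.1160/0.5080 = 0.2283

P(A|B) = 0.2283


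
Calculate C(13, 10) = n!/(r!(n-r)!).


C(13,10) = 13!/(10! × 3!)
= 6227020800/(3628800 × 6)
= 286

C(13,10) = 286


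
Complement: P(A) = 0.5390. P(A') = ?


P(not A) = 1 - 0.5390 = 0.4610

P(not A) = 0.4610


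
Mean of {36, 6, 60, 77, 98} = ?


Sum = 36 + 6 + 60 + 77 + 98 = 277
n = 5
Mean = 277/5 = 55.4000

Mean = 55.4000


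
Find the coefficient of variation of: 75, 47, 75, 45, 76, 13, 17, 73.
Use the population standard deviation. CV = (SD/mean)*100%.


Mean = 52.6250
SD = 24.7282
CV = (24.7282/52.6250)*100 = 46.9895%

CV = 46.9895%


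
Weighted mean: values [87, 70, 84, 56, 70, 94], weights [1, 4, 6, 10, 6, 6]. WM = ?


Numerator = 87*1 + 70*4 + 84*6 + 56*10 + 70*6 + 94*6 = 2415
Denominator = 1 + 4 + 6 + 10 + 6 + 6 = 33
WM = 2415/33 = 73.1818

WM = 73.1818


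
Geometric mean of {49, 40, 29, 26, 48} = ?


Product = 49 × 40 × 29 × 26 × 48 = 70936320
GM = 70936320^(1/5) = 37.1684

GM = 37.1684


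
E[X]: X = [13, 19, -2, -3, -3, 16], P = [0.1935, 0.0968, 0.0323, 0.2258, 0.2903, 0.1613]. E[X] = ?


E[X] = 13*0.1935 + 19*0.0968 - 2*0.0323 - 3*0.2258 - 3*0.2903 + 16*0.1613
= 2.5155 + 1.8392 - 0.0646 - 0.6774 - 0.8709 + 2.5808
= 5.3226

E[X] = 5.3226


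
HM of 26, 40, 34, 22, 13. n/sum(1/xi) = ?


Sum of reciprocals = 1/26 + 1/40 + 1/34 + 1/22 + 1/13 = 0.215251
HM = 5/0.215251 = 23.2287

HM = 23.2287


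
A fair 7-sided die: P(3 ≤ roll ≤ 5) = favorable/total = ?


Favorable outcomes (3 ≤ roll ≤ 5): 3
Total outcomes = 7
P = 3/7 = 0.4286

P = 0.4286


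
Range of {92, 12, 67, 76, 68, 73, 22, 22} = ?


Max = 92, Min = 12
Range = 92 - 12 = 80

Range = 80


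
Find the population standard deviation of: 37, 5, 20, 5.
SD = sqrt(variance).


Mean = 16.7500
Variance = 174.1875
SD = sqrt(174.1875) = 13.1980

SD = 13.1980


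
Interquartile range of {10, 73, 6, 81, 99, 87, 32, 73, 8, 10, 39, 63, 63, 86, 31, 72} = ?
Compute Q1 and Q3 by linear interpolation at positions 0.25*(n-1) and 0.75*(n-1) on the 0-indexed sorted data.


Sorted: 6, 8, 10, 10, 31, 32, 39, 63, 63, 72, 73, 73, 81, 86, 87, 99
Q1 (25th %ile) = 25.7500
Q3 (75th %ile) = 75.0000
IQR = 75.0000 - 25.7500 = 49.2500

IQR = 49.2500


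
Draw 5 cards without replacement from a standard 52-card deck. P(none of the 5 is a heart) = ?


P(no hearts) = (39/52) × (38/51) × (37/50) × (36/49) × (35/48)
= 0.2215

P = 0.2215


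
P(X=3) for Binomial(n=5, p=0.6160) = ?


C(5,3) = 10
p^3 = 0.233745
(1-p)^2 = 0.147456
P = 10 * 0.233745 * 0.147456 = 0.3447

P(X=3) = 0.3447


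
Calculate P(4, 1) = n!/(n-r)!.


P(4,1) = 4!/3!
= 24/6
= 4

P(4,1) = 4


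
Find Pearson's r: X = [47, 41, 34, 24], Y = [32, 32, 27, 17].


Mean X = 36.5000, Mean Y = 27.0000
SD X = 8.558621, SD Y = 6.123724
Cov = 50.000000
r = 50.000000/(8.558621*6.123724) = 0.9540

r = 0.9540


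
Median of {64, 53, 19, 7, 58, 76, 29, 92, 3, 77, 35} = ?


Sorted: 3, 7, 19, 29, 35, 53, 58, 64, 76, 77, 92
n = 11 (odd)
Middle value = 53

Median = 53


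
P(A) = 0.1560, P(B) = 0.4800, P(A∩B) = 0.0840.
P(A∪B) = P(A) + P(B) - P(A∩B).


P(A∪B) = 0.1560 + 0.4800 - 0.0840
= 0.6360 - 0.0840
= 0.5520

P(A∪B) = 0.5520


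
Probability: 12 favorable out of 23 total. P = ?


P = 12/23 = 0.5217

P = 0.5217


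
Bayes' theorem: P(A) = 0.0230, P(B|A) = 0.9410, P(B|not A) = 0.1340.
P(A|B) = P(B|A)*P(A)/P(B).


P(B) = P(B|A)*P(A) + P(B|A')*P(A')
= 0.9410*0.0230 + 0.1340*0.9770
= 0.021643 + 0.130918 = 0.152561
P(A|B) = 0.021643/0.152561 = 0.1419

P(A|B) = 0.1419


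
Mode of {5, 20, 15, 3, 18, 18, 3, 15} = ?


Frequencies: 3:2, 5:1, 15:2, 18:2, 20:1
Max frequency = 2
Mode = 3, 15, 18

Mode = 3, 15, 18


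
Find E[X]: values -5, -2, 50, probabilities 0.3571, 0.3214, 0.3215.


E[X] = -5*0.3571 - 2*0.3214 + 50*0.3215
= -1.7855 - 0.6428 + 16.0750
= 13.6467

E[X] = 13.6467


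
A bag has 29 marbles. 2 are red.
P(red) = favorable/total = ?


P = 2/29 = 0.0690

P = 0.0690


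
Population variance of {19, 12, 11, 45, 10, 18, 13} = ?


Mean = 18.2857
Squared deviations: 0.5102, 39.5102, 53.0816, 713.6531, 68.6531, 0.0816, 27.9388
Sum = 903.4286
Variance = 903.4286/7 = 129.0612

Variance = 129.0612


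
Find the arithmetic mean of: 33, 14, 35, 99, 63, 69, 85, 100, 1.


Sum = 33 + 14 + 35 + 99 + 63 + 69 + 85 + 100 + 1 = 499
n = 9
Mean = 499/9 = 55.4444

Mean = 55.4444


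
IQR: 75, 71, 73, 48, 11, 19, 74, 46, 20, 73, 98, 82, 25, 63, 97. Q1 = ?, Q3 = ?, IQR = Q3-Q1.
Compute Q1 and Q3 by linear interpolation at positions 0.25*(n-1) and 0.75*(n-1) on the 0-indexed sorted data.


Sorted: 11, 19, 20, 25, 46, 48, 63, 71, 73, 73, 74, 75, 82, 97, 98
Q1 (25th %ile) = 35.5000
Q3 (75th %ile) = 74.5000
IQR = 74.5000 - 35.5000 = 39.0000

IQR = 39.0000


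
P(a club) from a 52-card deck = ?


13 clubs in 52 cards
P = 13/52 = 0.2500

P = 0.2500


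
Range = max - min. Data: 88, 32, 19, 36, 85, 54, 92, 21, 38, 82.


Max = 92, Min = 19
Range = 92 - 19 = 73

Range = 73


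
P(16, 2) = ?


P(16,2) = 16!/14!
= 20922789888000/87178291200
= 240

P(16,2) = 240


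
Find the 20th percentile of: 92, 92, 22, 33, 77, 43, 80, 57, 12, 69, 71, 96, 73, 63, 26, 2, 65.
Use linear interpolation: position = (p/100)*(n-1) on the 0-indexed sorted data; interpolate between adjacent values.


Sorted: 2, 12, 22, 26, 33, 43, 57, 63, 65, 69, 71, 73, 77, 80, 92, 92, 96
n = 17
Index = 20/100 * 16 = 3.2000
Lower = data[3] = 26, Upper = data[4] = 33
P20 = 26 + 0.2000*(7) = 27.4000

P20 = 27.4000


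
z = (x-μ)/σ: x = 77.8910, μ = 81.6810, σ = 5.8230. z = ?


z = (77.8910 - 81.6810)/5.8230
= -3.7900/5.8230
= -0.6509

z = -0.6509


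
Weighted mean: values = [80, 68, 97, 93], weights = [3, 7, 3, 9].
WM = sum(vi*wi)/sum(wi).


Numerator = 80*3 + 68*7 + 97*3 + 93*9 = 1844
Denominator = 3 + 7 + 3 + 9 = 22
WM = 1844/22 = 83.8182

WM = 83.8182


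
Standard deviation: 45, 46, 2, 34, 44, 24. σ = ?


Mean = 32.5000
Variance = 245.9167
SD = sqrt(245.9167) = 15.6817

SD = 15.6817


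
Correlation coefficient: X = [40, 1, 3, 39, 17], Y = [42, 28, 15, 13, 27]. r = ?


Mean X = 20.0000, Mean Y = 25.0000
SD X = 16.852300, SD Y = 10.449880
Cov = 43.800000
r = 43.800000/(16.852300*10.449880) = 0.2487

r = 0.2487


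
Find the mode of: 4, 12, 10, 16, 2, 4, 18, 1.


Frequencies: 1:1, 2:1, 4:2, 10:1, 12:1, 16:1, 18:1
Max frequency = 2
Mode = 4

Mode = 4


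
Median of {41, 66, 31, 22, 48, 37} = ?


Sorted: 22, 31, 37, 41, 48, 66
n = 6 (even)
Middle values: 37 and 41
Median = (37+41)/2 = 39.0000

Median = 39.0000


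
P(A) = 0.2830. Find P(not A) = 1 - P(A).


P(not A) = 1 - 0.2830 = 0.7170

P(not A) = 0.7170


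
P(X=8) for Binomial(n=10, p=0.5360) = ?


C(10,8) = 45
p^8 = 0.006813
(1-p)^2 = 0.215296
P = 45 * 0.006813 * 0.215296 = 0.0660

P(X=8) = 0.0660


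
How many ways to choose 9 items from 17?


C(17,9) = 17!/(9! × 8!)
= 355687428096000/(362880 × 40320)
= 24310

C(17,9) = 24310


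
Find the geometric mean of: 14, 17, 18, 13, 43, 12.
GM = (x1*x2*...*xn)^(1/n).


Product = 14 × 17 × 18 × 13 × 43 × 12 = 28737072
GM = 28737072^(1/6) = 17.5014

GM = 17.5014


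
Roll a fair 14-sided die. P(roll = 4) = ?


Favorable outcomes (roll = 4): 1
Total outcomes = 14
P = 1/14 = 0.0714

P = 0.0714


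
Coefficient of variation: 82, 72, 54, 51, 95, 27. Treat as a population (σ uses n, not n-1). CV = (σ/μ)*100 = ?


Mean = 63.5000
SD = 22.3066
CV = (22.3066/63.5000)*100 = 35.1285%

CV = 35.1285%


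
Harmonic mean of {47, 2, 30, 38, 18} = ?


Sum of reciprocals = 1/47 + 1/2 + 1/30 + 1/38 + 1/18 = 0.636481
HM = 5/0.636481 = 7.8557

HM = 7.8557


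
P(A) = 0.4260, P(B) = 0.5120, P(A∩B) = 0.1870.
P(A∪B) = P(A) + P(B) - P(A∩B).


P(A∪B) = 0.4260 + 0.5120 - 0.1870
= 0.9380 - 0.1870
= 0.7510

P(A∪B) = 0.7510


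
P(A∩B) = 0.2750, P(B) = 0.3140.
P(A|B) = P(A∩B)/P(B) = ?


P(A|B) = 0.2750/0.3140 = 0.8758

P(A|B) = 0.8758


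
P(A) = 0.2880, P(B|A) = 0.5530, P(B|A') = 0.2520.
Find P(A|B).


P(B) = P(B|A)*P(A) + P(B|A')*P(A')
= 0.5530*0.2880 + 0.2520*0.7120
= 0.159264 + 0.179424 = 0.338688
P(A|B) = 0.159264/0.338688 = 0.4702

P(A|B) = 0.4702


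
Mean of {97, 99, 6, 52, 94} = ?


Sum = 97 + 99 + 6 + 52 + 94 = 348
n = 5
Mean = 348/5 = 69.6000

Mean = 69.6000


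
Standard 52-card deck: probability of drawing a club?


13 clubs in 52 cards
P = 13/52 = 0.2500

P = 0.2500


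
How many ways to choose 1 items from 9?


C(9,1) = 9!/(1! × 8!)
= 362880/(1 × 40320)
= 9

C(9,1) = 9


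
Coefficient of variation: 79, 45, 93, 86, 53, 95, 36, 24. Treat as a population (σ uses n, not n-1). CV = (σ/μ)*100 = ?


Mean = 63.8750
SD = 25.9251
CV = (25.9251/63.8750)*100 = 40.5872%

CV = 40.5872%


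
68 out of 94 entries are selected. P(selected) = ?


P = 68/94 = 0.7234

P = 0.7234


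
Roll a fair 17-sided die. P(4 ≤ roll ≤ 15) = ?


Favorable outcomes (4 ≤ roll ≤ 15): 12
Total outcomes = 17
P = 12/17 = 0.7059

P = 0.7059


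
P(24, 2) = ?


P(24,2) = 24!/22!
= 620448401733239439360000/1124000727777607680000
= 552

P(24,2) = 552


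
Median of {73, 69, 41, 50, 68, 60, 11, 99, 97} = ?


Sorted: 11, 41, 50, 60, 68, 69, 73, 97, 99
n = 9 (odd)
Middle value = 68

Median = 68


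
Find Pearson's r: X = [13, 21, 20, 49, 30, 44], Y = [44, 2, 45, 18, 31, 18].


Mean X = 29.5000, Mean Y = 26.3333
SD X = 13.073510, SD Y = 15.347819
Cov = -90.500000
r = -90.500000/(13.073510*15.347819) = -0.4510

r = -0.4510


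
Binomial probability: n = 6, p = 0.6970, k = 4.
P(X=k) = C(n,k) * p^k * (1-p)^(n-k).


C(6,4) = 15
p^4 = 0.236010
(1-p)^2 = 0.091809
P = 15 * 0.236010 * 0.091809 = 0.3250

P(X=4) = 0.3250


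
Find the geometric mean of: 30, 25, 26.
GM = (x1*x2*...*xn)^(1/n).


Product = 30 × 25 × 26 = 19500
GM = 19500^(1/3) = 26.9161

GM = 26.9161


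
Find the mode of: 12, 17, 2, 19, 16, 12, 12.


Frequencies: 2:1, 12:3, 16:1, 17:1, 19:1
Max frequency = 3
Mode = 12

Mode = 12


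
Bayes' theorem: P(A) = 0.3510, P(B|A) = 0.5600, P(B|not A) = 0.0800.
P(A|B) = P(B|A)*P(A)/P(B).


P(B) = P(B|A)*P(A) + P(B|A')*P(A')
= 0.5600*0.3510 + 0.0800*0.6490
= 0.196560 + 0.051920 = 0.248480
P(A|B) = 0.196560/0.248480 = 0.7910

P(A|B) = 0.7910


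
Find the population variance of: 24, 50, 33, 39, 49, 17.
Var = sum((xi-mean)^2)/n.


Mean = 35.3333
Squared deviations: 128.4444, 215.1111, 5.4444, 13.4444, 186.7778, 336.1111
Sum = 885.3333
Variance = 885.3333/6 = 147.5556

Variance = 147.5556


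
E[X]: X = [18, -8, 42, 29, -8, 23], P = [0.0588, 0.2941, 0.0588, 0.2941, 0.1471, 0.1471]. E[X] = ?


E[X] = 18*0.0588 - 8*0.2941 + 42*0.0588 + 29*0.2941 - 8*0.1471 + 23*0.1471
= 1.0584 - 2.3528 + 2.4696 + 8.5289 - 1.1768 + 3.3833
= 11.9106

E[X] = 11.9106


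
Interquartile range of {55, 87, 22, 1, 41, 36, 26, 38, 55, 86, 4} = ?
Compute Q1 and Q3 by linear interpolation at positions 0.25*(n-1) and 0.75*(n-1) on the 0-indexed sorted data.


Sorted: 1, 4, 22, 26, 36, 38, 41, 55, 55, 86, 87
Q1 (25th %ile) = 24.0000
Q3 (75th %ile) = 55.0000
IQR = 55.0000 - 24.0000 = 31.0000

IQR = 31.0000
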